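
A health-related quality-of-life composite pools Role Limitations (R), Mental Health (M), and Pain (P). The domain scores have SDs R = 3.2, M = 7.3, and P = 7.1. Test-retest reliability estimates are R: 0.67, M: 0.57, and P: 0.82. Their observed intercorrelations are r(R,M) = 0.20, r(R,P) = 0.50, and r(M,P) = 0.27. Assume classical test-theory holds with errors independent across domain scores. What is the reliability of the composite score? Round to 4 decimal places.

Var(R+M+P) = 3.2² + 7.3² + 7.1² + 2·[3.2·7.3·0.20 + 3.2·7.1·0.50 + 7.3·7.1·0.27] = 113.94 + 60.0522 = 173.992.
Under uncorrelated errors the observed covariances equal the true-score covariances, so only the own-variance terms attenuate.
True-score variance = [3.2²·0.67 + 7.3²·0.57 + 7.1²·0.82] + 60.0522 = 78.5723 + 60.0522 = 138.625.
Reliability = 138.625 / 173.992 = 0.7967.

0.7967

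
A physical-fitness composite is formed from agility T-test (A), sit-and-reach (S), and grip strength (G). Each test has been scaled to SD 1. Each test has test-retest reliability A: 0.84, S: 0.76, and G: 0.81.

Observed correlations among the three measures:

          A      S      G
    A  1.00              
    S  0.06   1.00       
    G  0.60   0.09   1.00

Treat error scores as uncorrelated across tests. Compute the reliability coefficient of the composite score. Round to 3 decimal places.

0.869

Var(A+S+G) = 3 + 2·[0.06 + 0.60 + 0.09] = 3 + 1.5 = 4.5.
Under uncorrelated errors the observed covariances equal the true-score covariances, so only the own-variance terms attenuate.
True-score variance = [0.84 + 0.76 + 0.81] + 1.5 = 2.41 + 1.5 = 3.91.
Reliability = 3.91 / 4.5 = 0.869.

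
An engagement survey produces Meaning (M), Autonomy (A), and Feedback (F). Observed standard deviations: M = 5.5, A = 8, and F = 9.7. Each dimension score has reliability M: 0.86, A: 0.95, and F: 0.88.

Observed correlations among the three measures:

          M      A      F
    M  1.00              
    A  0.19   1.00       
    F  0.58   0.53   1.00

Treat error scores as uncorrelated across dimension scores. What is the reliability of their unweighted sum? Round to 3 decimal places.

0.946

Var(M+A+F) = 5.5² + 8² + 9.7² + 2·[5.5·8·0.19 + 5.5·9.7·0.58 + 8·9.7·0.53] = 188.34 + 160.862 = 349.202.
Because errors are independent across components, Cov(Tᵢ,Tⱼ) = Cov(Xᵢ,Xⱼ); the off-diagonal part of the true-score variance is the same as above.
True-score variance = [5.5²·0.86 + 8²·0.95 + 9.7²·0.88] + 160.862 = 169.614 + 160.862 = 330.476.
Reliability = 330.476 / 349.202 = 0.946.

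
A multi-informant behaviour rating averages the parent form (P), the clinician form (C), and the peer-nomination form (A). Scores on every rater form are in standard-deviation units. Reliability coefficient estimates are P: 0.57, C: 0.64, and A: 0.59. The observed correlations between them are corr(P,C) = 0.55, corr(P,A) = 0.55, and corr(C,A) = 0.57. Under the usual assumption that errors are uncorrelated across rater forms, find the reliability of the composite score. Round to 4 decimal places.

Var(P+C+A) = 3 + 2·[0.55 + 0.55 + 0.57] = 3 + 3.34 = 6.34.
Under uncorrelated errors the observed covariances equal the true-score covariances, so only the own-variance terms attenuate.
True-score variance = [0.57 + 0.64 + 0.59] + 3.34 = 1.8 + 3.34 = 5.14.
Reliability = 5.14 / 6.34 = 0.8107.

0.8107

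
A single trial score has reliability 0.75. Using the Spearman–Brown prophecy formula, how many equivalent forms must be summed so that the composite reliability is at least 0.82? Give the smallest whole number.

2

k ≥ ρ*(1−ρ₁)/(ρ₁(1−ρ*)) = 0.82·0.25 / (0.75·0.18) = 1.519.
Smallest integer k = 2.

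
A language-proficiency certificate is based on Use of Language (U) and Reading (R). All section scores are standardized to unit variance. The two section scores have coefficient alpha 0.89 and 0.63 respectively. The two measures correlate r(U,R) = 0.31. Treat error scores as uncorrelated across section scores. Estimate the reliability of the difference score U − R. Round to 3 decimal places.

0.652

Var(U−R) = 1 + 1 − 2·0.31 = 2 − 0.62 = 1.38.
With uncorrelated errors the cross-covariances are all true-score covariance, so they carry over unchanged; only the diagonal terms shrink to ρᵢσᵢ².
True-score variance = [0.89 + 0.63] − 0.62 = 1.52 − 0.62 = 0.9.
Reliability = 0.9 / 1.38 = 0.652.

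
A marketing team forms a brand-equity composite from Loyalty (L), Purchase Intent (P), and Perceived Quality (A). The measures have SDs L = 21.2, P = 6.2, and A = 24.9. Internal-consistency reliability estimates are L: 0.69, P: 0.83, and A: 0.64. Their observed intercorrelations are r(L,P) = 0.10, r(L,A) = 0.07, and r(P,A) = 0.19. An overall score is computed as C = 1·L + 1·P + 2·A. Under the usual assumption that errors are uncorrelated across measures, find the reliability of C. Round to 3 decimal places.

0.681

Var(C) = 21.2² + 6.2² + 2²·24.9² + 2·[21.2·6.2·0.10 + 2·21.2·24.9·0.07 + 2·6.2·24.9·0.19] = 2967.92 + 291.423 = 3259.34.
Under uncorrelated errors the observed covariances equal the true-score covariances, so only the own-variance terms attenuate.
True-score variance = [21.2²·0.69 + 6.2²·0.83 + 2²·24.9²·0.64] + 291.423 = 1929.24 + 291.423 = 2220.67.
Reliability = 2220.67 / 3259.34 = 0.681.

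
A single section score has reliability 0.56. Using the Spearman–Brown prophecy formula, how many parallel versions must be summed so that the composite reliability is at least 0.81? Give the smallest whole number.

k ≥ ρ*(1−ρ₁)/(ρ₁(1−ρ*)) = 0.81·0.44 / (0.56·0.19) = 3.350.
Smallest integer k = 4.

4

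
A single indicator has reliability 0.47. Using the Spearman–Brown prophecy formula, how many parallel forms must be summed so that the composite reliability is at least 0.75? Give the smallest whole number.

k ≥ ρ*(1−ρ₁)/(ρ₁(1−ρ*)) = 0.75·0.53 / (0.47·0.25) = 3.383.
Smallest integer k = 4.

4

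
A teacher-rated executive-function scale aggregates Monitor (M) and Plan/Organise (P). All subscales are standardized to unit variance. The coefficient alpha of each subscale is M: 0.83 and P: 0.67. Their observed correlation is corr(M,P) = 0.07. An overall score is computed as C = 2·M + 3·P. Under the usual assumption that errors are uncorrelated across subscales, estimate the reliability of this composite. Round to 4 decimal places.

Var(C) = 2² + 3² + 2·[6·0.07] = 13 + 0.84 = 13.84.
With uncorrelated errors the cross-covariances are all true-score covariance, so they carry over unchanged; only the diagonal terms shrink to ρᵢσᵢ².
True-score variance = [2²·0.83 + 3²·0.67] + 0.84 = 9.35 + 0.84 = 10.19.
Reliability = 10.19 / 13.84 = 0.7363.

0.7363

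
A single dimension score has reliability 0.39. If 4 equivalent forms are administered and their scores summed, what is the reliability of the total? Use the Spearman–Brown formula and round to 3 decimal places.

0.719

ρ_k = kρ / (1 + (k−1)ρ) = 4·0.39 / (1 + 3·0.39) = 1.560 / 2.170 = 0.719.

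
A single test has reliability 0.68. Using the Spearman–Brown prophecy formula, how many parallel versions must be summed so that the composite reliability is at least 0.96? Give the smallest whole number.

12

k ≥ ρ*(1−ρ₁)/(ρ₁(1−ρ*)) = 0.96·0.32 / (0.68·0.04) = 11.294.
Smallest integer k = 12.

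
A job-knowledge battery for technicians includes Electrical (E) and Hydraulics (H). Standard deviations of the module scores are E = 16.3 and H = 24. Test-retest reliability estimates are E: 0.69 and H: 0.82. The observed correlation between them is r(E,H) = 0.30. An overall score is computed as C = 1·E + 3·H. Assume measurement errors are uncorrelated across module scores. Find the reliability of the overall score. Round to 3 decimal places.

0.835

Var(C) = 16.3² + 3²·24² + 2·[3·16.3·24·0.30] = 5449.69 + 704.16 = 6153.85.
Because errors are independent across components, Cov(Tᵢ,Tⱼ) = Cov(Xᵢ,Xⱼ); the off-diagonal part of the true-score variance is the same as above.
True-score variance = [16.3²·0.69 + 3²·24²·0.82] + 704.16 = 4434.21 + 704.16 = 5138.37.
Reliability = 5138.37 / 6153.85 = 0.835.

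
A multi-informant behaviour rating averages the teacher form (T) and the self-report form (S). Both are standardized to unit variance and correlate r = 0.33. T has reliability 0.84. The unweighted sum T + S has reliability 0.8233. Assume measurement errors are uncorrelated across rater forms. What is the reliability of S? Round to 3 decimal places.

0.690

Var(T+S) = 2 + 2·0.33 = 2.660.
True-score variance = ρ_T + ρ_S + 2·0.33, so 0.8233 = (0.84 + ρ_S + 0.66) / 2.660.
ρ_S = 0.8233·2.660 − 0.84 − 0.66 = 0.690.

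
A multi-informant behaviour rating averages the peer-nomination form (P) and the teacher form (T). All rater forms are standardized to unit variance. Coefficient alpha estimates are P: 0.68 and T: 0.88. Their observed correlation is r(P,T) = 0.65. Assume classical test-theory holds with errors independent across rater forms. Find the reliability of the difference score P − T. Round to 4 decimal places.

Var(P−T) = 1 + 1 − 2·0.65 = 2 − 1.3 = 0.7.
With uncorrelated errors the cross-covariances are all true-score covariance, so they carry over unchanged; only the diagonal terms shrink to ρᵢσᵢ².
True-score variance = [0.68 + 0.88] − 1.3 = 1.56 − 1.3 = 0.26.
Reliability = 0.26 / 0.7 = 0.3714.

0.3714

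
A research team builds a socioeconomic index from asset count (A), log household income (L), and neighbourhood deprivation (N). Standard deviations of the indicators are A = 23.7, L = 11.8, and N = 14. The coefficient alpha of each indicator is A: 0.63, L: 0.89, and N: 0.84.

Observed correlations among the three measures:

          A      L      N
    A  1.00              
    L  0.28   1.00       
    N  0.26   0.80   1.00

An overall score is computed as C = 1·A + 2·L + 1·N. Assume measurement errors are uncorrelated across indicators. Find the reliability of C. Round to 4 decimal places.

0.8710

Var(C) = 23.7² + 2²·11.8² + 14² + 2·[2·23.7·11.8·0.28 + 23.7·14·0.26 + 2·11.8·14·0.80] = 1314.65 + 1014.4 = 2329.05.
With uncorrelated errors the cross-covariances are all true-score covariance, so they carry over unchanged; only the diagonal terms shrink to ρᵢσᵢ².
True-score variance = [23.7²·0.63 + 2²·11.8²·0.89 + 14²·0.84] + 1014.4 = 1014.2 + 1014.4 = 2028.59.
Reliability = 2028.59 / 2329.05 = 0.8710.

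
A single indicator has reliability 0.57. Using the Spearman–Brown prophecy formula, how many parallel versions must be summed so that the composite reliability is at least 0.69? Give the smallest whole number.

2

k ≥ ρ*(1−ρ₁)/(ρ₁(1−ρ*)) = 0.69·0.43 / (0.57·0.31) = 1.679.
Smallest integer k = 2.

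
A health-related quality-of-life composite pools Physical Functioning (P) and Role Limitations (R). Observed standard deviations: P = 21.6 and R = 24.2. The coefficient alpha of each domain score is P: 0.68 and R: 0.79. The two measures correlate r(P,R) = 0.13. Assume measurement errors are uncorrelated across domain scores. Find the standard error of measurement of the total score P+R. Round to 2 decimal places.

16.50

Var(total) = 1052.2 + 135.907 = 1188.11.
True-score variance = 779.916 + 135.907 = 915.824, so reliability = 0.7708.
Error variance = 1188.11 − 915.824 = 272.284; SEM = √272.284 = 16.50.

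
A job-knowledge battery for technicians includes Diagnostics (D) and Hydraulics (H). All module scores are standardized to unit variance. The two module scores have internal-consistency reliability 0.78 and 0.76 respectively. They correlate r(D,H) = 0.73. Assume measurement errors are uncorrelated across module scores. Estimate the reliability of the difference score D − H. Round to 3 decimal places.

Var(D−H) = 1 + 1 − 2·0.73 = 2 − 1.46 = 0.54.
Under uncorrelated errors the observed covariances equal the true-score covariances, so only the own-variance terms attenuate.
True-score variance = [0.78 + 0.76] − 1.46 = 1.54 − 1.46 = 0.08.
Reliability = 0.08 / 0.54 = 0.148.

0.148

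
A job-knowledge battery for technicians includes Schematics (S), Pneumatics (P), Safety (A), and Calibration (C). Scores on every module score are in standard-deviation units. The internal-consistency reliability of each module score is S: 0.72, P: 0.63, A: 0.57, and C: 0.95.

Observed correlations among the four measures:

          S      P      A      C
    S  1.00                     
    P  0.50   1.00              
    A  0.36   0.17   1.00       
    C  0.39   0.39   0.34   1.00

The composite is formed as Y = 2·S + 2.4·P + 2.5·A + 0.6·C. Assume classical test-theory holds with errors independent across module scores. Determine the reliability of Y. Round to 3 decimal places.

0.801

Var(Y) = 2² + 2.4² + 2.5² + 0.6² + 2·[4.8·0.50 + 5·0.36 + 1.2·0.39 + 6·0.17 + 1.44·0.39 + 1.5·0.34] = 16.37 + 13.5192 = 29.8892.
Under uncorrelated errors the observed covariances equal the true-score covariances, so only the own-variance terms attenuate.
True-score variance = [2²·0.72 + 2.4²·0.63 + 2.5²·0.57 + 0.6²·0.95] + 13.5192 = 10.4133 + 13.5192 = 23.9325.
Reliability = 23.9325 / 29.8892 = 0.801.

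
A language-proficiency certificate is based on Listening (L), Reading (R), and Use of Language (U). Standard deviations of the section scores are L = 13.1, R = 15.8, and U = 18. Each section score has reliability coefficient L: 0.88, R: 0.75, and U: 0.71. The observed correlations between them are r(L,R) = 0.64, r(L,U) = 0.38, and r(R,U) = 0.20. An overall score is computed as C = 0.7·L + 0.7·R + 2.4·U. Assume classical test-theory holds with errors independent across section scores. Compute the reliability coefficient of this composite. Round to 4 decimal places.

Var(C) = 0.7²·13.1² + 0.7²·15.8² + 2.4²·18² + 2·[0.49·13.1·15.8·0.64 + 1.68·13.1·18·0.38 + 1.68·15.8·18·0.20] = 2072.65 + 622.004 = 2694.66.
Because errors are independent across components, Cov(Tᵢ,Tⱼ) = Cov(Xᵢ,Xⱼ); the off-diagonal part of the true-score variance is the same as above.
True-score variance = [0.7²·13.1²·0.88 + 0.7²·15.8²·0.75 + 2.4²·18²·0.71] + 622.004 = 1490.77 + 622.004 = 2112.78.
Reliability = 2112.78 / 2694.66 = 0.7841.

0.7841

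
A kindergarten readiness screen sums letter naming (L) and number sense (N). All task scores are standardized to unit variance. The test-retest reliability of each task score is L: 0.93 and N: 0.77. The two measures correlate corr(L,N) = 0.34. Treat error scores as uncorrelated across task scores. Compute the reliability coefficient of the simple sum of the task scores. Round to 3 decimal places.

Var(L+N) = 2 + 2·[0.34] = 2 + 0.68 = 2.68.
Because errors are independent across components, Cov(Tᵢ,Tⱼ) = Cov(Xᵢ,Xⱼ); the off-diagonal part of the true-score variance is the same as above.
True-score variance = [0.93 + 0.77] + 0.68 = 1.7 + 0.68 = 2.38.
Reliability = 2.38 / 2.68 = 0.888.

0.888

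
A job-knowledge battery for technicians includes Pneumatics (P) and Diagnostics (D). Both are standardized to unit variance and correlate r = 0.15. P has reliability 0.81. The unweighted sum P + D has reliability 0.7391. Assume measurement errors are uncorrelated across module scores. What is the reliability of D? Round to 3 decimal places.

Var(P+D) = 2 + 2·0.15 = 2.300.
True-score variance = ρ_P + ρ_D + 2·0.15, so 0.7391 = (0.81 + ρ_D + 0.30) / 2.300.
ρ_D = 0.7391·2.300 − 0.81 − 0.30 = 0.590.

0.590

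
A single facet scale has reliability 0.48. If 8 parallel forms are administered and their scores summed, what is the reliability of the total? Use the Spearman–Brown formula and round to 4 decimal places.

ρ_k = kρ / (1 + (k−1)ρ) = 8·0.48 / (1 + 7·0.48) = 3.840 / 4.360 = 0.8807.

0.8807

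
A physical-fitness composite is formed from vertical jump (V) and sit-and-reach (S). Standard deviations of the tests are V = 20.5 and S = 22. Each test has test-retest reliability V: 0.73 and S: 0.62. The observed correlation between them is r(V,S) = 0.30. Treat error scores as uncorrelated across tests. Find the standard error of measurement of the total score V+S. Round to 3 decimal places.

Var(total) = 904.25 + 270.6 = 1174.85.
True-score variance = 606.862 + 270.6 = 877.462, so reliability = 0.7469.
Error variance = 1174.85 − 877.462 = 297.388; SEM = √297.388 = 17.245.

17.245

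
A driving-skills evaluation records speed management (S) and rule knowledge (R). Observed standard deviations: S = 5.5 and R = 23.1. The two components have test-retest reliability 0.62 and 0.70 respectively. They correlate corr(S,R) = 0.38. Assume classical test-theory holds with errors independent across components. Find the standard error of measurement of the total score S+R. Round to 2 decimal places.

Var(total) = 563.86 + 96.558 = 660.418.
True-score variance = 392.282 + 96.558 = 488.84, so reliability = 0.7402.
Error variance = 660.418 − 488.84 = 171.578; SEM = √171.578 = 13.10.

13.10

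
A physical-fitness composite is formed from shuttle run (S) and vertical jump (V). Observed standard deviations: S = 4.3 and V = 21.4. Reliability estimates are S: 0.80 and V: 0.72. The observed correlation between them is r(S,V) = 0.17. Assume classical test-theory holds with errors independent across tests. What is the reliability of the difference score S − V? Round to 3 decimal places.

Var(S−V) = 4.3² + 21.4² − 2·4.3·21.4·0.17 = 476.45 − 31.2868 = 445.163.
Because errors are independent across components, Cov(Tᵢ,Tⱼ) = Cov(Xᵢ,Xⱼ); the off-diagonal part of the true-score variance is the same as above.
True-score variance = [4.3²·0.80 + 21.4²·0.72] − 31.2868 = 344.523 − 31.2868 = 313.236.
Reliability = 313.236 / 445.163 = 0.704.

0.704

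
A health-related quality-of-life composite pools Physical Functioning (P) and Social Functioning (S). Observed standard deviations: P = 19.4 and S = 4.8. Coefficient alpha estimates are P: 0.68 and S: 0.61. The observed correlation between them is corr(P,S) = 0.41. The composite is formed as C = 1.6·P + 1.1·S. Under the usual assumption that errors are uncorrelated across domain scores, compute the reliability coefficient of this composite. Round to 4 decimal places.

0.7165

Var(C) = 1.6²·19.4² + 1.1²·4.8² + 2·[1.76·19.4·4.8·0.41] = 991.36 + 134.391 = 1125.75.
With uncorrelated errors the cross-covariances are all true-score covariance, so they carry over unchanged; only the diagonal terms shrink to ρᵢσᵢ².
True-score variance = [1.6²·19.4²·0.68 + 1.1²·4.8²·0.61] + 134.391 = 672.173 + 134.391 = 806.564.
Reliability = 806.564 / 1125.75 = 0.7165.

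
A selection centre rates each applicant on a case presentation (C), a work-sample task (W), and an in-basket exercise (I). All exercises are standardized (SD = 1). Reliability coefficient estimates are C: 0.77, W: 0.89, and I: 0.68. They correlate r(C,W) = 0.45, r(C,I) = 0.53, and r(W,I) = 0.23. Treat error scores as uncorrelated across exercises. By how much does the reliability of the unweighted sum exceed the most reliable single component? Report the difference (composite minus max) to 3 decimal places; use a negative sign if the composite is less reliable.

-0.012

Var(sum) = 3 + 2.42 = 5.42; true-score variance = 2.34 + 2.42 = 4.76; composite reliability = 0.8782.
Max component reliability = 0.8900.
Difference = 0.8782 − 0.8900 = -0.012.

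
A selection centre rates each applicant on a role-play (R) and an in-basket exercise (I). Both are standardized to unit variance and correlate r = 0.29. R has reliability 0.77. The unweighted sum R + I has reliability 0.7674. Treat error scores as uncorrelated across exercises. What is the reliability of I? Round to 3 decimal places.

Var(R+I) = 2 + 2·0.29 = 2.580.
True-score variance = ρ_R + ρ_I + 2·0.29, so 0.7674 = (0.77 + ρ_I + 0.58) / 2.580.
ρ_I = 0.7674·2.580 − 0.77 − 0.58 = 0.630.

0.630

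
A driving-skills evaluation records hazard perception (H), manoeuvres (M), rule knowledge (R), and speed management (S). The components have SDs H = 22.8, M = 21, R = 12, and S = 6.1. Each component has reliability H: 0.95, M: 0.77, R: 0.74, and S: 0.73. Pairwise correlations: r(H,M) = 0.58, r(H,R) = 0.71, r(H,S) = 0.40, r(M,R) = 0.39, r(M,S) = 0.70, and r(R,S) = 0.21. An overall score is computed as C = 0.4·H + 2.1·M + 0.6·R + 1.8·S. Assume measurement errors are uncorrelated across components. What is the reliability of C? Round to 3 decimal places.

0.869

Var(C) = 0.4²·22.8² + 2.1²·21² + 0.6²·12² + 1.8²·6.1² + 2·[0.84·22.8·21·0.58 + 0.24·22.8·12·0.71 + 0.72·22.8·6.1·0.40 + 1.26·21·12·0.39 + 3.78·21·6.1·0.70 + 1.08·12·6.1·0.21] = 2200.38 + 1598.67 = 3799.05.
Under uncorrelated errors the observed covariances equal the true-score covariances, so only the own-variance terms attenuate.
True-score variance = [0.4²·22.8²·0.95 + 2.1²·21²·0.77 + 0.6²·12²·0.74 + 1.8²·6.1²·0.73] + 1598.67 = 1702.89 + 1598.67 = 3301.56.
Reliability = 3301.56 / 3799.05 = 0.869.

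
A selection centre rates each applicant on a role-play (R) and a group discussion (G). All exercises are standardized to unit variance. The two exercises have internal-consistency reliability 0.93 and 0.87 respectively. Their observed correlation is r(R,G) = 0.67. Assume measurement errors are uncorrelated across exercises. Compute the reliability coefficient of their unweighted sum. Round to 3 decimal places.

Var(R+G) = 2 + 2·[0.67] = 2 + 1.34 = 3.34.
Because errors are independent across components, Cov(Tᵢ,Tⱼ) = Cov(Xᵢ,Xⱼ); the off-diagonal part of the true-score variance is the same as above.
True-score variance = [0.93 + 0.87] + 1.34 = 1.8 + 1.34 = 3.14.
Reliability = 3.14 / 3.34 = 0.940.

0.940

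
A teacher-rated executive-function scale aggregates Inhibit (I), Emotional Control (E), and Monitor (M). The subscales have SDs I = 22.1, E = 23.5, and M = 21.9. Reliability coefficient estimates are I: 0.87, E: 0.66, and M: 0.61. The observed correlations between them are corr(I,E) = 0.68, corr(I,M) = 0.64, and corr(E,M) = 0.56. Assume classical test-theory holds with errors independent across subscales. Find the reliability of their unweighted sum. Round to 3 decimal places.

0.872

Var(I+E+M) = 22.1² + 23.5² + 21.9² + 2·[22.1·23.5·0.68 + 22.1·21.9·0.64 + 23.5·21.9·0.56] = 1520.27 + 1902.23 = 3422.5.
Under uncorrelated errors the observed covariances equal the true-score covariances, so only the own-variance terms attenuate.
True-score variance = [22.1²·0.87 + 23.5²·0.66 + 21.9²·0.61] + 1902.23 = 1081.96 + 1902.23 = 2984.2.
Reliability = 2984.2 / 3422.5 = 0.872.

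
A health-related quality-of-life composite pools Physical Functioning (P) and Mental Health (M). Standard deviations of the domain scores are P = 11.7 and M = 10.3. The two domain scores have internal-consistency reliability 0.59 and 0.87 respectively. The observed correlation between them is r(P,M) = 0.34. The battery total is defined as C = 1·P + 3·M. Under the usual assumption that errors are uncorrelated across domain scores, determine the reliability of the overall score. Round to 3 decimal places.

Var(C) = 11.7² + 3²·10.3² + 2·[3·11.7·10.3·0.34] = 1091.7 + 245.84 = 1337.54.
With uncorrelated errors the cross-covariances are all true-score covariance, so they carry over unchanged; only the diagonal terms shrink to ρᵢσᵢ².
True-score variance = [11.7²·0.59 + 3²·10.3²·0.87] + 245.84 = 911.45 + 245.84 = 1157.29.
Reliability = 1157.29 / 1337.54 = 0.865.

0.865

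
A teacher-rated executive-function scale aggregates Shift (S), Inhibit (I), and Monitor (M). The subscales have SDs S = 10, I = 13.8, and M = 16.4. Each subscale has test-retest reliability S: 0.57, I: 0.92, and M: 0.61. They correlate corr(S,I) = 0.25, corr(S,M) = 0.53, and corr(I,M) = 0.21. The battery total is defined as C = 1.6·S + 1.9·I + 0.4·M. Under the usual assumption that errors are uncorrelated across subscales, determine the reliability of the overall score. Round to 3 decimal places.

0.868

Var(C) = 1.6²·10² + 1.9²·13.8² + 0.4²·16.4² + 2·[3.04·10·13.8·0.25 + 0.64·10·16.4·0.53 + 0.76·13.8·16.4·0.21] = 986.522 + 393.259 = 1379.78.
With uncorrelated errors the cross-covariances are all true-score covariance, so they carry over unchanged; only the diagonal terms shrink to ρᵢσᵢ².
True-score variance = [1.6²·10²·0.57 + 1.9²·13.8²·0.92 + 0.4²·16.4²·0.61] + 393.259 = 804.66 + 393.259 = 1197.92.
Reliability = 1197.92 / 1379.78 = 0.868.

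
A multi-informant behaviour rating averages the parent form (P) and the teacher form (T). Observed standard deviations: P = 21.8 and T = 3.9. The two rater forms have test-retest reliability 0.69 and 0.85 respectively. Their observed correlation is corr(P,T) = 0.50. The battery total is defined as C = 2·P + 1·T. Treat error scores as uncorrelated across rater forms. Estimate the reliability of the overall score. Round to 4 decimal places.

0.7164

Var(C) = 2²·21.8² + 3.9² + 2·[2·21.8·3.9·0.50] = 1916.17 + 170.04 = 2086.21.
With uncorrelated errors the cross-covariances are all true-score covariance, so they carry over unchanged; only the diagonal terms shrink to ρᵢσᵢ².
True-score variance = [2²·21.8²·0.69 + 3.9²·0.85] + 170.04 = 1324.59 + 170.04 = 1494.63.
Reliability = 1494.63 / 2086.21 = 0.7164.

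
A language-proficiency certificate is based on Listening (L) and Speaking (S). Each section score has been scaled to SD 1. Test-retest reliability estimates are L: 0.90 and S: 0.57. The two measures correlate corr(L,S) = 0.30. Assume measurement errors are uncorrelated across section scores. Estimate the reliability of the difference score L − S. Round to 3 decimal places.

0.621

Var(L−S) = 1 + 1 − 2·0.30 = 2 − 0.6 = 1.4.
Because errors are independent across components, Cov(Tᵢ,Tⱼ) = Cov(Xᵢ,Xⱼ); the off-diagonal part of the true-score variance is the same as above.
True-score variance = [0.90 + 0.57] − 0.6 = 1.47 − 0.6 = 0.87.
Reliability = 0.87 / 1.4 = 0.621.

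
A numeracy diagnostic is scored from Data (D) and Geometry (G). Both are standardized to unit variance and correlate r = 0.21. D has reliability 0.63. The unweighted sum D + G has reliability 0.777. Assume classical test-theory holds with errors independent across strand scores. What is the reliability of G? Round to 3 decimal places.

0.830

Var(D+G) = 2 + 2·0.21 = 2.420.
True-score variance = ρ_D + ρ_G + 2·0.21, so 0.777 = (0.63 + ρ_G + 0.42) / 2.420.
ρ_G = 0.777·2.420 − 0.63 − 0.42 = 0.830.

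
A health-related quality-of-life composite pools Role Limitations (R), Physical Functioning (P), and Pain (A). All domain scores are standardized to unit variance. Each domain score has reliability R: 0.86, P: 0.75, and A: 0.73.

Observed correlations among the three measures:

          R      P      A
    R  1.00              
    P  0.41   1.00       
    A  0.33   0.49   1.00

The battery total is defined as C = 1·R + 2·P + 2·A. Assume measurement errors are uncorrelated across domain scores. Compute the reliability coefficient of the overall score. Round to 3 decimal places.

0.860

Var(C) = 1 + 2² + 2² + 2·[2·0.41 + 2·0.33 + 4·0.49] = 9 + 6.88 = 15.88.
Because errors are independent across components, Cov(Tᵢ,Tⱼ) = Cov(Xᵢ,Xⱼ); the off-diagonal part of the true-score variance is the same as above.
True-score variance = [0.86 + 2²·0.75 + 2²·0.73] + 6.88 = 6.78 + 6.88 = 13.66.
Reliability = 13.66 / 15.88 = 0.860.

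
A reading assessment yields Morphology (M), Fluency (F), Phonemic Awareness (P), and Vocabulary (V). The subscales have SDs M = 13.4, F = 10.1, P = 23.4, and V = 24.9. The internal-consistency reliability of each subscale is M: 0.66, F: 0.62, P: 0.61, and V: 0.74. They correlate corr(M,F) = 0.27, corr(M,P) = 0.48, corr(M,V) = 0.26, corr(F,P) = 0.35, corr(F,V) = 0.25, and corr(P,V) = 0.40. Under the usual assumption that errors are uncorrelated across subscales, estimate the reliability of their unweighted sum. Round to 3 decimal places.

Var(M+F+P+V) = 13.4² + 10.1² + 23.4² + 24.9² + 2·[13.4·10.1·0.27 + 13.4·23.4·0.48 + 13.4·24.9·0.26 + 10.1·23.4·0.35 + 10.1·24.9·0.25 + 23.4·24.9·0.40] = 1449.14 + 1304.92 = 2754.06.
Because errors are independent across components, Cov(Tᵢ,Tⱼ) = Cov(Xᵢ,Xⱼ); the off-diagonal part of the true-score variance is the same as above.
True-score variance = [13.4²·0.66 + 10.1²·0.62 + 23.4²·0.61 + 24.9²·0.74] + 1304.92 = 974.575 + 1304.92 = 2279.49.
Reliability = 2279.49 / 2754.06 = 0.828.

0.828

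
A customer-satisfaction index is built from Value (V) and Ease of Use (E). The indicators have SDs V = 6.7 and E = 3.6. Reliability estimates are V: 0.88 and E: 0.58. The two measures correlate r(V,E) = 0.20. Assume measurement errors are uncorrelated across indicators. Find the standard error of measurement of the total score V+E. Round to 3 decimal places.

3.291

Var(total) = 57.85 + 9.648 = 67.498.
True-score variance = 47.02 + 9.648 = 56.668, so reliability = 0.8396.
Error variance = 67.498 − 56.668 = 10.83; SEM = √10.83 = 3.291.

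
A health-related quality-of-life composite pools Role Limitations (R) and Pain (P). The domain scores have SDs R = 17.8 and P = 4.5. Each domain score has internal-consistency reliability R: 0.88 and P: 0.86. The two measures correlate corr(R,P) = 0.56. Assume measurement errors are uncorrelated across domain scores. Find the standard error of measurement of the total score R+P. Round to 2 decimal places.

6.39

Var(total) = 337.09 + 89.712 = 426.802.
True-score variance = 296.234 + 89.712 = 385.946, so reliability = 0.9043.
Error variance = 426.802 − 385.946 = 40.8558; SEM = √40.8558 = 6.39.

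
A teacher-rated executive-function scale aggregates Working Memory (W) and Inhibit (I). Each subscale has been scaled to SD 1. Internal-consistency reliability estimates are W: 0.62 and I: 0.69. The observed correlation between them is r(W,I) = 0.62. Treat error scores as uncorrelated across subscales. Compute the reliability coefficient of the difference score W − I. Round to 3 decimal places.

0.092

Var(W−I) = 1 + 1 − 2·0.62 = 2 − 1.24 = 0.76.
Under uncorrelated errors the observed covariances equal the true-score covariances, so only the own-variance terms attenuate.
True-score variance = [0.62 + 0.69] − 1.24 = 1.31 − 1.24 = 0.07.
Reliability = 0.07 / 0.76 = 0.092.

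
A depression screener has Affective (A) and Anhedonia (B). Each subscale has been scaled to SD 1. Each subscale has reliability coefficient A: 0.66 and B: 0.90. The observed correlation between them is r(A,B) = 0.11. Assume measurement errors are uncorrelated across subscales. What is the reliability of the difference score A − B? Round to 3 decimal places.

0.753

Var(A−B) = 1 + 1 − 2·0.11 = 2 − 0.22 = 1.78.
Because errors are independent across components, Cov(Tᵢ,Tⱼ) = Cov(Xᵢ,Xⱼ); the off-diagonal part of the true-score variance is the same as above.
True-score variance = [0.66 + 0.90] − 0.22 = 1.56 − 0.22 = 1.34.
Reliability = 1.34 / 1.78 = 0.753.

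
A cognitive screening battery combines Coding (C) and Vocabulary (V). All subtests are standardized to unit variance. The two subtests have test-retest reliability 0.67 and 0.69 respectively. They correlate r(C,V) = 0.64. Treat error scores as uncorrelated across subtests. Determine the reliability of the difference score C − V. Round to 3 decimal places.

0.111

Var(C−V) = 1 + 1 − 2·0.64 = 2 − 1.28 = 0.72.
With uncorrelated errors the cross-covariances are all true-score covariance, so they carry over unchanged; only the diagonal terms shrink to ρᵢσᵢ².
True-score variance = [0.67 + 0.69] − 1.28 = 1.36 − 1.28 = 0.08.
Reliability = 0.08 / 0.72 = 0.111.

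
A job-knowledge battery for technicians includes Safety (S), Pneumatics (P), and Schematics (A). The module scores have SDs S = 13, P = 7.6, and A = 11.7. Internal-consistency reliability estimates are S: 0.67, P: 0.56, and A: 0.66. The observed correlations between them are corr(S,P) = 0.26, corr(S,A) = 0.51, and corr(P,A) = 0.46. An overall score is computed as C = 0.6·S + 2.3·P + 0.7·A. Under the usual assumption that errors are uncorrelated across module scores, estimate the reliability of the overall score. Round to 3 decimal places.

0.747

Var(C) = 0.6²·13² + 2.3²·7.6² + 0.7²·11.7² + 2·[1.38·13·7.6·0.26 + 0.42·13·11.7·0.51 + 1.61·7.6·11.7·0.46] = 433.466 + 267.767 = 701.233.
With uncorrelated errors the cross-covariances are all true-score covariance, so they carry over unchanged; only the diagonal terms shrink to ρᵢσᵢ².
True-score variance = [0.6²·13²·0.67 + 2.3²·7.6²·0.56 + 0.7²·11.7²·0.66] + 267.767 = 256.141 + 267.767 = 523.908.
Reliability = 523.908 / 701.233 = 0.747.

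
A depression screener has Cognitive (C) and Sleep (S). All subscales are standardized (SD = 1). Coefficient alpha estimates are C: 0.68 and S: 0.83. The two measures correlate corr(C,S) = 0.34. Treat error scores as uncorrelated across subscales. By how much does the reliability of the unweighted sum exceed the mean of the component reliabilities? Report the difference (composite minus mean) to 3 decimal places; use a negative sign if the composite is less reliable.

Var(sum) = 2 + 0.68 = 2.68; true-score variance = 1.51 + 0.68 = 2.19; composite reliability = 0.8172.
Mean component reliability = 0.7550.
Difference = 0.8172 − 0.7550 = 0.062.

0.062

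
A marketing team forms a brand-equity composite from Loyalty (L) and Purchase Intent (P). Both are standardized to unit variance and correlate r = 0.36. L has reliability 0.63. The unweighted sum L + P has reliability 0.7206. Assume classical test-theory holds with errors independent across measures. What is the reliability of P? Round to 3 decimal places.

0.610

Var(L+P) = 2 + 2·0.36 = 2.720.
True-score variance = ρ_L + ρ_P + 2·0.36, so 0.7206 = (0.63 + ρ_P + 0.72) / 2.720.
ρ_P = 0.7206·2.720 − 0.63 − 0.72 = 0.610.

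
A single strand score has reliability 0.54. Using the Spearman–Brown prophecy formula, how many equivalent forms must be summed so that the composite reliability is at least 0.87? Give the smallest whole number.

k ≥ ρ*(1−ρ₁)/(ρ₁(1−ρ*)) = 0.87·0.46 / (0.54·0.13) = 5.701.
Smallest integer k = 6.

6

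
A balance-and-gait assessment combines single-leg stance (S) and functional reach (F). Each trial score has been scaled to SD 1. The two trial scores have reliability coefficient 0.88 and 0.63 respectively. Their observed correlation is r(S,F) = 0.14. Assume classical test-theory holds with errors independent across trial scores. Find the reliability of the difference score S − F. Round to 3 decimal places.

Var(S−F) = 1 + 1 − 2·0.14 = 2 − 0.28 = 1.72.
Under uncorrelated errors the observed covariances equal the true-score covariances, so only the own-variance terms attenuate.
True-score variance = [0.88 + 0.63] − 0.28 = 1.51 − 0.28 = 1.23.
Reliability = 1.23 / 1.72 = 0.715.

0.715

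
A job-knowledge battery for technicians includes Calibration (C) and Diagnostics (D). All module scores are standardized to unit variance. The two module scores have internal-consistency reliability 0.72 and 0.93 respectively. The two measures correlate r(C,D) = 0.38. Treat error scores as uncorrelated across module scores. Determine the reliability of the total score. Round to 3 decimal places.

Var(C+D) = 2 + 2·[0.38] = 2 + 0.76 = 2.76.
With uncorrelated errors the cross-covariances are all true-score covariance, so they carry over unchanged; only the diagonal terms shrink to ρᵢσᵢ².
True-score variance = [0.72 + 0.93] + 0.76 = 1.65 + 0.76 = 2.41.
Reliability = 2.41 / 2.76 = 0.873.

0.873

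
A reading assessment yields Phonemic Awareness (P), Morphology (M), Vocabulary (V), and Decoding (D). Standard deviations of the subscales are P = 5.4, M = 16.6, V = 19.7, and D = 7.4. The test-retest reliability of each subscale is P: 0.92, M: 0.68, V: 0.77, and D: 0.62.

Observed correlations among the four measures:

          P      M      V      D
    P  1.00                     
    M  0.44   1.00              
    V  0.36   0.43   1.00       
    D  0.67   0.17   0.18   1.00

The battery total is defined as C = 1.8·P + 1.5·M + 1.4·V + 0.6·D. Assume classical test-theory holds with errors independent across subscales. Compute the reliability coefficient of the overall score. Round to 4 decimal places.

0.8524

Var(C) = 1.8²·5.4² + 1.5²·16.6² + 1.4²·19.7² + 0.6²·7.4² + 2·[2.7·5.4·16.6·0.44 + 2.52·5.4·19.7·0.36 + 1.08·5.4·7.4·0.67 + 2.1·16.6·19.7·0.43 + 0.9·16.6·7.4·0.17 + 0.84·19.7·7.4·0.18] = 1494.86 + 1136.1 = 2630.96.
Under uncorrelated errors the observed covariances equal the true-score covariances, so only the own-variance terms attenuate.
True-score variance = [1.8²·5.4²·0.92 + 1.5²·16.6²·0.68 + 1.4²·19.7²·0.77 + 0.6²·7.4²·0.62] + 1136.1 = 1106.45 + 1136.1 = 2242.56.
Reliability = 2242.56 / 2630.96 = 0.8524.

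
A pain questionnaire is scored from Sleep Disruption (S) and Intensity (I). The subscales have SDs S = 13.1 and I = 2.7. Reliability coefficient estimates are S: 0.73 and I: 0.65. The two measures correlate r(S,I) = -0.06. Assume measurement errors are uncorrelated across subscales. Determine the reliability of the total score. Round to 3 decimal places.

Var(S+I) = 13.1² + 2.7² + 2·[13.1·2.7·(-0.06)] = 178.9 − 4.2444 = 174.656.
Because errors are independent across components, Cov(Tᵢ,Tⱼ) = Cov(Xᵢ,Xⱼ); the off-diagonal part of the true-score variance is the same as above.
True-score variance = [13.1²·0.73 + 2.7²·0.65] − 4.2444 = 130.014 − 4.2444 = 125.769.
Reliability = 125.769 / 174.656 = 0.720.

0.720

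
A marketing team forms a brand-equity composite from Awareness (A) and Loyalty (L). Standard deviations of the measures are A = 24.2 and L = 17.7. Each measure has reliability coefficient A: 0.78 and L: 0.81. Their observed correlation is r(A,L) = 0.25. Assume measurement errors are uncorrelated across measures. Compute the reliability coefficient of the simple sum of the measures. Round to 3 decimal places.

Var(A+L) = 24.2² + 17.7² + 2·[24.2·17.7·0.25] = 898.93 + 214.17 = 1113.1.
With uncorrelated errors the cross-covariances are all true-score covariance, so they carry over unchanged; only the diagonal terms shrink to ρᵢσᵢ².
True-score variance = [24.2²·0.78 + 17.7²·0.81] + 214.17 = 710.564 + 214.17 = 924.734.
Reliability = 924.734 / 1113.1 = 0.831.

0.831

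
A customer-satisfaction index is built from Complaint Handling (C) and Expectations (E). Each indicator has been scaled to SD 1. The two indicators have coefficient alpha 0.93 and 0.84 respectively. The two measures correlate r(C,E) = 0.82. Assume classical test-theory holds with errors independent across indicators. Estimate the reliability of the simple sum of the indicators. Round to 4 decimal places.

0.9368

Var(C+E) = 2 + 2·[0.82] = 2 + 1.64 = 3.64.
Because errors are independent across components, Cov(Tᵢ,Tⱼ) = Cov(Xᵢ,Xⱼ); the off-diagonal part of the true-score variance is the same as above.
True-score variance = [0.93 + 0.84] + 1.64 = 1.77 + 1.64 = 3.41.
Reliability = 3.41 / 3.64 = 0.9368.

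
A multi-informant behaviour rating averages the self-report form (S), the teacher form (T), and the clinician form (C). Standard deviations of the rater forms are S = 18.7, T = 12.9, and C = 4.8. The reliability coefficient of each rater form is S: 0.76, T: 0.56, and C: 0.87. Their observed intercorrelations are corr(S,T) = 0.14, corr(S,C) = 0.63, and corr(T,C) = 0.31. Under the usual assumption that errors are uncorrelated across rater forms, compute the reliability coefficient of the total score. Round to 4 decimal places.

Var(S+T+C) = 18.7² + 12.9² + 4.8² + 2·[18.7·12.9·0.14 + 18.7·4.8·0.63 + 12.9·4.8·0.31] = 539.14 + 219.032 = 758.172.
Because errors are independent across components, Cov(Tᵢ,Tⱼ) = Cov(Xᵢ,Xⱼ); the off-diagonal part of the true-score variance is the same as above.
True-score variance = [18.7²·0.76 + 12.9²·0.56 + 4.8²·0.87] + 219.032 = 378.999 + 219.032 = 598.031.
Reliability = 598.031 / 758.172 = 0.7888.

0.7888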